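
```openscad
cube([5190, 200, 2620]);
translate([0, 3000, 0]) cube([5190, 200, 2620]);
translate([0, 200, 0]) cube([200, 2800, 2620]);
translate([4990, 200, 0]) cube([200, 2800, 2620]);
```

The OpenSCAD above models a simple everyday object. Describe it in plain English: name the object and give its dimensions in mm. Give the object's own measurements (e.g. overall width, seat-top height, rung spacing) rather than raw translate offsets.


The wall frame of a small rectangular building: four walls, each 2620 mm tall and 200 mm thick, enclosing a footprint 5190 mm (x) by 3200 mm (y) outside-to-outside, with no floor or roof. The front and back walls (the −y and +y sides) span the full width; the two side walls fit between them.


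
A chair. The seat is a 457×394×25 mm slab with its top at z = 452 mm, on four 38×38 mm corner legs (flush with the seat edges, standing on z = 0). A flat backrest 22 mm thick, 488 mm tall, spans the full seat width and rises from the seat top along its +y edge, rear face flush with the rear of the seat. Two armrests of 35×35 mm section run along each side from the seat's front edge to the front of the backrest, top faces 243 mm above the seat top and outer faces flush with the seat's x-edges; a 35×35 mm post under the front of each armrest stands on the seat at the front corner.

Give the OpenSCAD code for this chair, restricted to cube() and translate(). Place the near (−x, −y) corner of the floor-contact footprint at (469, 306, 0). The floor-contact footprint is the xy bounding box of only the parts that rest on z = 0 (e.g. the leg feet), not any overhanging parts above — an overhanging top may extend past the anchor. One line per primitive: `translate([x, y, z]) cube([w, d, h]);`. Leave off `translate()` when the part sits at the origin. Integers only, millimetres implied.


translate([469, 306, 427]) cube([457, 394, 25]);
translate([469, 306, 0]) cube([38, 38, 427]);
translate([888, 306, 0]) cube([38, 38, 427]);
translate([469, 662, 0]) cube([38, 38, 427]);
translate([888, 662, 0]) cube([38, 38, 427]);
translate([469, 678, 452]) cube([457, 22, 488]);
translate([469, 306, 660]) cube([35, 372, 35]);
translate([891, 306, 660]) cube([35, 372, 35]);
translate([469, 306, 452]) cube([35, 35, 208]);
translate([891, 306, 452]) cube([35, 35, 208]);


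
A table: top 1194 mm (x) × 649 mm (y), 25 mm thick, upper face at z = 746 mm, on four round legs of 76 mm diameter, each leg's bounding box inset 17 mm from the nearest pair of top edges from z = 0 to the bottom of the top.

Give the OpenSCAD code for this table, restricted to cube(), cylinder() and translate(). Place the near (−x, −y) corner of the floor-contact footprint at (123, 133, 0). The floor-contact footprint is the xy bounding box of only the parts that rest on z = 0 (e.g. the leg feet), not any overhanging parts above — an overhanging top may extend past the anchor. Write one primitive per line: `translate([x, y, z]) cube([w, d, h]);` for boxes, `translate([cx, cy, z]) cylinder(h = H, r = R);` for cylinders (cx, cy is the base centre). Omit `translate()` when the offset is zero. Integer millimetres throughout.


// leg_h = 746 - 25 = 721
translate([106, 116, 721]) cube([1194, 649, 25]);
translate([161, 171, 0]) cylinder(h = 721, r = 38);
translate([1245, 171, 0]) cylinder(h = 721, r = 38);
translate([161, 710, 0]) cylinder(h = 721, r = 38);
translate([1245, 710, 0]) cylinder(h = 721, r = 38);


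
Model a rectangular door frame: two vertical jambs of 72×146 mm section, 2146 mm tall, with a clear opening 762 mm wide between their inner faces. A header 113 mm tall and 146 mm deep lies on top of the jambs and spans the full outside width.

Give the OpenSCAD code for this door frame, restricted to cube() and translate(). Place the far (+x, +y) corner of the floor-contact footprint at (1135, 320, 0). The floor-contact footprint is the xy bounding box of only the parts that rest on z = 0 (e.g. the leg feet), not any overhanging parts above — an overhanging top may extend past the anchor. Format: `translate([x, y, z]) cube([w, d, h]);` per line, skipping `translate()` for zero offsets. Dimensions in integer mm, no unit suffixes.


translate([229, 174, 0]) cube([72, 146, 2146]);
translate([1063, 174, 0]) cube([72, 146, 2146]);
translate([229, 174, 2146]) cube([906, 146, 113]);


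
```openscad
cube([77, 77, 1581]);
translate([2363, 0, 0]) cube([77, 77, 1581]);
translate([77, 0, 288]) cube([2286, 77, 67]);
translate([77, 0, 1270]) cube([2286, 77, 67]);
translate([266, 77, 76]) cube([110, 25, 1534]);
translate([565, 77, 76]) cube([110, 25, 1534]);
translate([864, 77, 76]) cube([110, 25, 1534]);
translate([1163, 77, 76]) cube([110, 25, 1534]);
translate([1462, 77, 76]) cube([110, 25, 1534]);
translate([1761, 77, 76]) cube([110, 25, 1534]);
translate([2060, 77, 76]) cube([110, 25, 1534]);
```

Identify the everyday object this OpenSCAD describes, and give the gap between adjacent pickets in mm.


A fence section. The picket gap is 189 mm.

Two posts, two rails, 7 pickets — a fence section. Span 2286 mm holds 7 pickets of 110 mm with 8 equal gaps: ⌊(2286 − 7·110) / 8⌋ = 189 mm.


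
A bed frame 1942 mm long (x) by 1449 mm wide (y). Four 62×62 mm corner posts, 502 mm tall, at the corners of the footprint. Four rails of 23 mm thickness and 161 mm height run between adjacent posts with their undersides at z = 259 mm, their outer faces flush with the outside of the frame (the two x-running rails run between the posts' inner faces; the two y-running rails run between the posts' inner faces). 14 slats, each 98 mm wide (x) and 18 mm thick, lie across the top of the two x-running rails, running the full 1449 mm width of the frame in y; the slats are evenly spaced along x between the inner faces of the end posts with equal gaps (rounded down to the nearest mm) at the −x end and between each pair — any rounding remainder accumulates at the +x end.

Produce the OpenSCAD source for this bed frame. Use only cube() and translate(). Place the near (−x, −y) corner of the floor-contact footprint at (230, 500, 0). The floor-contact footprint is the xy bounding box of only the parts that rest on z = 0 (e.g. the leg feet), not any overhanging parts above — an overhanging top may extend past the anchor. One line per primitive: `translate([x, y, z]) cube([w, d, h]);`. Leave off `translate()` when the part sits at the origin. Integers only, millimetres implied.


// slat z = rail_z + rail_h = 259 + 161 = 420
// slat gap = ⌊(1818 − 14·98) / 15⌋ = 29
translate([230, 500, 0]) cube([62, 62, 502]);
translate([230, 1887, 0]) cube([62, 62, 502]);
translate([2110, 500, 0]) cube([62, 62, 502]);
translate([2110, 1887, 0]) cube([62, 62, 502]);
translate([292, 500, 259]) cube([1818, 23, 161]);
translate([292, 1926, 259]) cube([1818, 23, 161]);
translate([230, 562, 259]) cube([23, 1325, 161]);
translate([2149, 562, 259]) cube([23, 1325, 161]);
translate([321, 500, 420]) cube([98, 1449, 18]);
translate([448, 500, 420]) cube([98, 1449, 18]);
translate([575, 500, 420]) cube([98, 1449, 18]);
translate([702, 500, 420]) cube([98, 1449, 18]);
translate([829, 500, 420]) cube([98, 1449, 18]);
translate([956, 500, 420]) cube([98, 1449, 18]);
translate([1083, 500, 420]) cube([98, 1449, 18]);
translate([1210, 500, 420]) cube([98, 1449, 18]);
translate([1337, 500, 420]) cube([98, 1449, 18]);
translate([1464, 500, 420]) cube([98, 1449, 18]);
translate([1591, 500, 420]) cube([98, 1449, 18]);
translate([1718, 500, 420]) cube([98, 1449, 18]);
translate([1845, 500, 420]) cube([98, 1449, 18]);
translate([1972, 500, 420]) cube([98, 1449, 18]);


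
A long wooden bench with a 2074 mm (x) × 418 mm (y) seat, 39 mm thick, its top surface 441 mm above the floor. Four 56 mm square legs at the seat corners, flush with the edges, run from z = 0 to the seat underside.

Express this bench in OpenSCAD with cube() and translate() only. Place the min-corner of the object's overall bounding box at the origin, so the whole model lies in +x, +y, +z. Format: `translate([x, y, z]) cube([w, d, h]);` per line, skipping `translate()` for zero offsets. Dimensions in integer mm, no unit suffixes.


translate([0, 0, 402]) cube([2074, 418, 39]);
cube([56, 56, 402]);
translate([0, 362, 0]) cube([56, 56, 402]);
translate([2018, 0, 0]) cube([56, 56, 402]);
translate([2018, 362, 0]) cube([56, 56, 402]);


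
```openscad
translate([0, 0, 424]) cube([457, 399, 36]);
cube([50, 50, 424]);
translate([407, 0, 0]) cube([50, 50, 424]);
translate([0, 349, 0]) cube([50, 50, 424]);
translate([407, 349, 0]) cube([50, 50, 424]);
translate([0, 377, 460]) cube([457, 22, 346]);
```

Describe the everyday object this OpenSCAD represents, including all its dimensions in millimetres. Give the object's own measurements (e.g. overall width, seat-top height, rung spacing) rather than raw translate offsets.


A chair. The seat is a 457×399×36 mm slab with its top at z = 460 mm, on four 50×50 mm corner legs (flush with the seat edges, standing on z = 0). A flat backrest 22 mm thick, 346 mm tall, spans the full seat width and rises from the seat top along its +y edge, rear face flush with the rear of the seat.


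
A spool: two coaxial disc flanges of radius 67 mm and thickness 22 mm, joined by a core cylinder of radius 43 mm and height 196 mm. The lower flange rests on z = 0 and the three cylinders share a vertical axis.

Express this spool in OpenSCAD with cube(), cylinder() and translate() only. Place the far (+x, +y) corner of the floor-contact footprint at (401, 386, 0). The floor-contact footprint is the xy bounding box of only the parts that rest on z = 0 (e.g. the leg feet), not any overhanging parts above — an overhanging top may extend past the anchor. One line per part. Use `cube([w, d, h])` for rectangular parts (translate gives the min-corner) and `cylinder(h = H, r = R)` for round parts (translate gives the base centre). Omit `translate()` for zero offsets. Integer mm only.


translate([334, 319, 0]) cylinder(h = 22, r = 67);
translate([334, 319, 22]) cylinder(h = 196, r = 43);
translate([334, 319, 218]) cylinder(h = 22, r = 67);


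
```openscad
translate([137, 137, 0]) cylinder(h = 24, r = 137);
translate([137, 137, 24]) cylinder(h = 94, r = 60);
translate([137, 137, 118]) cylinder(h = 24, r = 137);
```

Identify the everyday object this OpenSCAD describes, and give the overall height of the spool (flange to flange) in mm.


A spool. The overall height is 142 mm.

Three coaxial cylinders, large–small–large — a spool. Two 24 mm flanges and a 94 mm core give 24 + 94 + 24 = 142 mm.


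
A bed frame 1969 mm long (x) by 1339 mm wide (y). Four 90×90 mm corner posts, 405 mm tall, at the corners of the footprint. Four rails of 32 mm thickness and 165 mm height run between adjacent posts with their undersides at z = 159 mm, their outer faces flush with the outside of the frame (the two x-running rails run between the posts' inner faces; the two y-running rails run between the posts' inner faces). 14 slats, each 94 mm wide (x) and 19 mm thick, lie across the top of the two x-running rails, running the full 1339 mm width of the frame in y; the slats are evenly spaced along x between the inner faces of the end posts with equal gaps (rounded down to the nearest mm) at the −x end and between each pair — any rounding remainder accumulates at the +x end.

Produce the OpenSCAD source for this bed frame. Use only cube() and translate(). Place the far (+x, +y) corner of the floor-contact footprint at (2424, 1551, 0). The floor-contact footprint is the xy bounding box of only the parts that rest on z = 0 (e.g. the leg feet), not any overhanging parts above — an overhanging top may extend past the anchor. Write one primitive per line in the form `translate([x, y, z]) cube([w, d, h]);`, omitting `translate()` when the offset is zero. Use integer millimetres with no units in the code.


translate([455, 212, 0]) cube([90, 90, 405]);
translate([455, 1461, 0]) cube([90, 90, 405]);
translate([2334, 212, 0]) cube([90, 90, 405]);
translate([2334, 1461, 0]) cube([90, 90, 405]);
translate([545, 212, 159]) cube([1789, 32, 165]);
translate([545, 1519, 159]) cube([1789, 32, 165]);
translate([455, 302, 159]) cube([32, 1159, 165]);
translate([2392, 302, 159]) cube([32, 1159, 165]);
translate([576, 212, 324]) cube([94, 1339, 19]);
translate([701, 212, 324]) cube([94, 1339, 19]);
translate([826, 212, 324]) cube([94, 1339, 19]);
translate([951, 212, 324]) cube([94, 1339, 19]);
translate([1076, 212, 324]) cube([94, 1339, 19]);
translate([1201, 212, 324]) cube([94, 1339, 19]);
translate([1326, 212, 324]) cube([94, 1339, 19]);
translate([1451, 212, 324]) cube([94, 1339, 19]);
translate([1576, 212, 324]) cube([94, 1339, 19]);
translate([1701, 212, 324]) cube([94, 1339, 19]);
translate([1826, 212, 324]) cube([94, 1339, 19]);
translate([1951, 212, 324]) cube([94, 1339, 19]);
translate([2076, 212, 324]) cube([94, 1339, 19]);
translate([2201, 212, 324]) cube([94, 1339, 19]);


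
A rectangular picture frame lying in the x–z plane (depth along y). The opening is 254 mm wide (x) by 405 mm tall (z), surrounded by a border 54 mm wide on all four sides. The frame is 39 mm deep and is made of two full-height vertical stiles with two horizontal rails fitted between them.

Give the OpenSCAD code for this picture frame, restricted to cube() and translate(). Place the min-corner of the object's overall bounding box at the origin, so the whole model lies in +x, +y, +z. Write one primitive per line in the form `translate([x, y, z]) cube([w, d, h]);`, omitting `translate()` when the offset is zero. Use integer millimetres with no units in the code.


cube([54, 39, 513]);
translate([308, 0, 0]) cube([54, 39, 513]);
translate([54, 0, 0]) cube([254, 39, 54]);
translate([54, 0, 459]) cube([254, 39, 54]);


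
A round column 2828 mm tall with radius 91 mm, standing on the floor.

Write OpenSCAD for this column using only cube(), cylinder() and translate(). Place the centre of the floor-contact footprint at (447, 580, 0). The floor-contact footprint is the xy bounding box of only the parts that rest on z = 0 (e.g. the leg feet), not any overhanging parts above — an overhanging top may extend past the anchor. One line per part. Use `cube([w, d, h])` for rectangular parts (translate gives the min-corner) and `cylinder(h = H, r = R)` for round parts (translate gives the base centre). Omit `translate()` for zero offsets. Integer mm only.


translate([447, 580, 0]) cylinder(h = 2828, r = 91);


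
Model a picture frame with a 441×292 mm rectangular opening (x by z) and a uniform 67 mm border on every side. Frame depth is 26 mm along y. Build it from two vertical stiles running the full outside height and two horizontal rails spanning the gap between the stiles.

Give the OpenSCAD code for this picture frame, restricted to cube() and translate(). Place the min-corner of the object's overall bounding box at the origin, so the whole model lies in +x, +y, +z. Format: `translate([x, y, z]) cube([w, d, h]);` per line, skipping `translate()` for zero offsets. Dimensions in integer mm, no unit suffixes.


cube([67, 26, 426]);
translate([508, 0, 0]) cube([67, 26, 426]);
translate([67, 0, 0]) cube([441, 26, 67]);
translate([67, 0, 359]) cube([441, 26, 67]);


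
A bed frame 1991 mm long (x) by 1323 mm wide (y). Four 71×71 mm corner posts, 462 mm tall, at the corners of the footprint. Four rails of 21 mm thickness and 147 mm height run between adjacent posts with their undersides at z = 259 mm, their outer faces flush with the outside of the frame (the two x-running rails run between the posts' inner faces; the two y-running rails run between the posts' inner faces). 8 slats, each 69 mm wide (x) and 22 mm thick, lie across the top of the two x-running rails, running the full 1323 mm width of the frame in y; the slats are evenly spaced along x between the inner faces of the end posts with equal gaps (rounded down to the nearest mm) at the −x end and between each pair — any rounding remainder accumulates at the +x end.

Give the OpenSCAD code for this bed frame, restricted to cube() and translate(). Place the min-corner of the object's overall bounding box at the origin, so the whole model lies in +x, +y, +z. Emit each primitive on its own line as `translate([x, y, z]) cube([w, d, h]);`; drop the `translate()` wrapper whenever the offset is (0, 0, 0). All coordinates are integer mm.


cube([71, 71, 462]);
translate([0, 1252, 0]) cube([71, 71, 462]);
translate([1920, 0, 0]) cube([71, 71, 462]);
translate([1920, 1252, 0]) cube([71, 71, 462]);
translate([71, 0, 259]) cube([1849, 21, 147]);
translate([71, 1302, 259]) cube([1849, 21, 147]);
translate([0, 71, 259]) cube([21, 1181, 147]);
translate([1970, 71, 259]) cube([21, 1181, 147]);
translate([215, 0, 406]) cube([69, 1323, 22]);
translate([428, 0, 406]) cube([69, 1323, 22]);
translate([641, 0, 406]) cube([69, 1323, 22]);
translate([854, 0, 406]) cube([69, 1323, 22]);
translate([1067, 0, 406]) cube([69, 1323, 22]);
translate([1280, 0, 406]) cube([69, 1323, 22]);
translate([1493, 0, 406]) cube([69, 1323, 22]);
translate([1706, 0, 406]) cube([69, 1323, 22]);


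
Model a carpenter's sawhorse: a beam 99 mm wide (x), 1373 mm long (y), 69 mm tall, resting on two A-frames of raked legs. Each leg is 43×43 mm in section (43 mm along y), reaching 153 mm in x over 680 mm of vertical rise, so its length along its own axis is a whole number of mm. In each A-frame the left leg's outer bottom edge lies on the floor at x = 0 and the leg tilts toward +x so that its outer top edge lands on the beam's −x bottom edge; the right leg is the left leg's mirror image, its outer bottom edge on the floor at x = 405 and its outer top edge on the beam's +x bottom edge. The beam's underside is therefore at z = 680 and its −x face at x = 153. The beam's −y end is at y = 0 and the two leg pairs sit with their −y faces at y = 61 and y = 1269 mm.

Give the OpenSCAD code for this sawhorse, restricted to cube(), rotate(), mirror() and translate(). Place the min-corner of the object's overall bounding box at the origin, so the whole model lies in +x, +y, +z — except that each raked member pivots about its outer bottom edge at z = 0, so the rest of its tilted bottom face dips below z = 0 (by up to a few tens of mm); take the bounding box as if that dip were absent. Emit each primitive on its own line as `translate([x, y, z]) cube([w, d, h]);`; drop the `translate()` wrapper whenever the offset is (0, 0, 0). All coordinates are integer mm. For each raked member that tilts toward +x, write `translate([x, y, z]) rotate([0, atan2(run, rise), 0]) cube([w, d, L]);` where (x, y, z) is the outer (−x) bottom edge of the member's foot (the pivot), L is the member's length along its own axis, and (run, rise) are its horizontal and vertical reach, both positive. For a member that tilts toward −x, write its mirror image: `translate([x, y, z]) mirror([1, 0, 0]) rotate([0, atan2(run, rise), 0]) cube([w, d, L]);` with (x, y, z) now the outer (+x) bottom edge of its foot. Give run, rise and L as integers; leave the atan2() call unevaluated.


translate([153, 0, 680]) cube([99, 1373, 69]);
translate([0, 61, 0]) rotate([0, atan2(153, 680), 0]) cube([43, 43, 697]);
translate([405, 61, 0]) mirror([1, 0, 0]) rotate([0, atan2(153, 680), 0]) cube([43, 43, 697]);
translate([0, 1269, 0]) rotate([0, atan2(153, 680), 0]) cube([43, 43, 697]);
translate([405, 1269, 0]) mirror([1, 0, 0]) rotate([0, atan2(153, 680), 0]) cube([43, 43, 697]);


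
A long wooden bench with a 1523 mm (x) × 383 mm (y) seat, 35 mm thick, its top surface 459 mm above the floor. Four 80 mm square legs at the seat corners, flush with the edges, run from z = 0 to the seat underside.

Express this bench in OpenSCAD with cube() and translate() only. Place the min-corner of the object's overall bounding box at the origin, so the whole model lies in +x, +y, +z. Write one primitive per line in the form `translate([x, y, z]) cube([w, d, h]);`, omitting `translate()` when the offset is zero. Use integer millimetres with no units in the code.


translate([0, 0, 424]) cube([1523, 383, 35]);
cube([80, 80, 424]);
translate([0, 303, 0]) cube([80, 80, 424]);
translate([1443, 0, 0]) cube([80, 80, 424]);
translate([1443, 303, 0]) cube([80, 80, 424]);


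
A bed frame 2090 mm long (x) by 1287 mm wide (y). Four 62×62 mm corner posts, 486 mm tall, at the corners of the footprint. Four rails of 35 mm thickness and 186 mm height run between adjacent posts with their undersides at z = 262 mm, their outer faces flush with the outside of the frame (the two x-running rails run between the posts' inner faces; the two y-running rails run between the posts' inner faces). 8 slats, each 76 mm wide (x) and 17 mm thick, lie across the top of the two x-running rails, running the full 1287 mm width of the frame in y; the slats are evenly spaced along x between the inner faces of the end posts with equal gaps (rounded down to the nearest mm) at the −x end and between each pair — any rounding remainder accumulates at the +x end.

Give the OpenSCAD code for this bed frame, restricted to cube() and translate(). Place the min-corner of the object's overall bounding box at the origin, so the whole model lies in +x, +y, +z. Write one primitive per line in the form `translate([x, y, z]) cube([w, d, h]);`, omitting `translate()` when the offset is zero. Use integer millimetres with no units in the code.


// slat z = rail_z + rail_h = 262 + 186 = 448
// slat gap = ⌊(1966 − 8·76) / 9⌋ = 150
cube([62, 62, 486]);
translate([0, 1225, 0]) cube([62, 62, 486]);
translate([2028, 0, 0]) cube([62, 62, 486]);
translate([2028, 1225, 0]) cube([62, 62, 486]);
translate([62, 0, 262]) cube([1966, 35, 186]);
translate([62, 1252, 262]) cube([1966, 35, 186]);
translate([0, 62, 262]) cube([35, 1163, 186]);
translate([2055, 62, 262]) cube([35, 1163, 186]);
translate([212, 0, 448]) cube([76, 1287, 17]);
translate([438, 0, 448]) cube([76, 1287, 17]);
translate([664, 0, 448]) cube([76, 1287, 17]);
translate([890, 0, 448]) cube([76, 1287, 17]);
translate([1116, 0, 448]) cube([76, 1287, 17]);
translate([1342, 0, 448]) cube([76, 1287, 17]);
translate([1568, 0, 448]) cube([76, 1287, 17]);
translate([1794, 0, 448]) cube([76, 1287, 17]);


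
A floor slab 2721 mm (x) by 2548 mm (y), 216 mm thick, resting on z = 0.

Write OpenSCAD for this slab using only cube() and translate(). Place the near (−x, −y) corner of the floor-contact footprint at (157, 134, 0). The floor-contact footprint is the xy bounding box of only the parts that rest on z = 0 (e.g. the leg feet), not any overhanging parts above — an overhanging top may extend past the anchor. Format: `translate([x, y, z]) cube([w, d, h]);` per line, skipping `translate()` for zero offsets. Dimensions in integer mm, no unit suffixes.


translate([157, 134, 0]) cube([2721, 2548, 216]);


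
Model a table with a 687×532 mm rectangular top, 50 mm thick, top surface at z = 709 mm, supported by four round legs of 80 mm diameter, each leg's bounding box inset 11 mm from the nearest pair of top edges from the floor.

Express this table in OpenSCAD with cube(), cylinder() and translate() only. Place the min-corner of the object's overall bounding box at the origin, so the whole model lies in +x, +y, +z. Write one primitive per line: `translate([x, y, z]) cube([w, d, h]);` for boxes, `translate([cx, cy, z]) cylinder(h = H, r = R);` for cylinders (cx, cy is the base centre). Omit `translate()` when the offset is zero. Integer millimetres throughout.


translate([0, 0, 659]) cube([687, 532, 50]);
translate([51, 51, 0]) cylinder(h = 659, r = 40);
translate([636, 51, 0]) cylinder(h = 659, r = 40);
translate([51, 481, 0]) cylinder(h = 659, r = 40);
translate([636, 481, 0]) cylinder(h = 659, r = 40);


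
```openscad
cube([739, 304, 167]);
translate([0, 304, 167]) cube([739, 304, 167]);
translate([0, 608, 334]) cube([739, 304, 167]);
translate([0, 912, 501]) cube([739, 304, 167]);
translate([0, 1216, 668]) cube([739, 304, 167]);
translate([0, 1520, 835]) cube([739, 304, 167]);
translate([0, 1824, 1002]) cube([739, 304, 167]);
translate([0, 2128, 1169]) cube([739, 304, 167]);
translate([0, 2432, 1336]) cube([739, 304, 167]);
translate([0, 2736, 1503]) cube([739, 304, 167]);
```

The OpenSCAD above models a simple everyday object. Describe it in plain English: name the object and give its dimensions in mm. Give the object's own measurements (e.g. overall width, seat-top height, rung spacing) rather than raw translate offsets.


A straight staircase of 10 solid steps. Each step is 739 mm wide (x), 304 mm deep (y, the going) and 167 mm tall (the rise). The first step rests on the floor; each subsequent step sits one going further in +y and one rise higher in +z, directly behind and above the previous step with no overlap.


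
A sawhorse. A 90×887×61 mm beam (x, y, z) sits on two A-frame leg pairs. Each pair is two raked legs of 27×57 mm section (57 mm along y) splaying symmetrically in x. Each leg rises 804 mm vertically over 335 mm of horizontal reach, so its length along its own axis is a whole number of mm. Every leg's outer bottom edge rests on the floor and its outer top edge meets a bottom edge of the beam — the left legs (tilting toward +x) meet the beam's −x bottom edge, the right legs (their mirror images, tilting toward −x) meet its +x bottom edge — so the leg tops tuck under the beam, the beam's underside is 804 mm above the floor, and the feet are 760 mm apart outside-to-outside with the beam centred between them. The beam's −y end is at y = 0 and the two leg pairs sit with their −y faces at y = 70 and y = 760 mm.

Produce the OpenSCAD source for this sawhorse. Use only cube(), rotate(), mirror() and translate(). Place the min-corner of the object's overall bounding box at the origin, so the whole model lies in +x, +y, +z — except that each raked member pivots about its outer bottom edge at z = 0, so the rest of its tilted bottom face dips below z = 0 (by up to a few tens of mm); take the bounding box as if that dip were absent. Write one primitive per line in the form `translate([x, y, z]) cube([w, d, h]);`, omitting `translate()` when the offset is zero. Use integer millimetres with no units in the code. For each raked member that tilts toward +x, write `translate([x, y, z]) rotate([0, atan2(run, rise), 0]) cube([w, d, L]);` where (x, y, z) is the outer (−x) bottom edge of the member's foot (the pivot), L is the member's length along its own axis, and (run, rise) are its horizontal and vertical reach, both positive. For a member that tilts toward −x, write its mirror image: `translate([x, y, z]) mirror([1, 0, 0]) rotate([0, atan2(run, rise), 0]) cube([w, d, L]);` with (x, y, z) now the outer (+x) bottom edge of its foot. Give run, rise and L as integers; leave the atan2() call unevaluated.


translate([335, 0, 804]) cube([90, 887, 61]);
translate([0, 70, 0]) rotate([0, atan2(335, 804), 0]) cube([27, 57, 871]);
translate([760, 70, 0]) mirror([1, 0, 0]) rotate([0, atan2(335, 804), 0]) cube([27, 57, 871]);
translate([0, 760, 0]) rotate([0, atan2(335, 804), 0]) cube([27, 57, 871]);
translate([760, 760, 0]) mirror([1, 0, 0]) rotate([0, atan2(335, 804), 0]) cube([27, 57, 871]);


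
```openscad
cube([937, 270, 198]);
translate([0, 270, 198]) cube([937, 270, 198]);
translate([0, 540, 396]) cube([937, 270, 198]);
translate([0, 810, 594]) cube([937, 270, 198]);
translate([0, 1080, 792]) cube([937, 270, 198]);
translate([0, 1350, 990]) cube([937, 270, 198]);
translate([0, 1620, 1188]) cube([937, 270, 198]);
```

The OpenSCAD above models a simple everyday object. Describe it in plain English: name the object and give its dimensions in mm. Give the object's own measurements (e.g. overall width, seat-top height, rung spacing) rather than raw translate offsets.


A straight staircase of 7 solid steps. Each step is 937 mm wide (x), 270 mm deep (y, the going) and 198 mm tall (the rise). The first step rests on the floor; each subsequent step sits one going further in +y and one rise higher in +z, directly behind and above the previous step with no overlap.


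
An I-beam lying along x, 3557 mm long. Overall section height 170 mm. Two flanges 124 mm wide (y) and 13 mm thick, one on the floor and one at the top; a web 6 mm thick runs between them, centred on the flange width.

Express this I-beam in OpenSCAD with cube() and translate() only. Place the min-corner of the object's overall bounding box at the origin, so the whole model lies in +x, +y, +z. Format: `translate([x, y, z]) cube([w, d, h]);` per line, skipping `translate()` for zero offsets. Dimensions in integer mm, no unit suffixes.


cube([3557, 124, 13]);
translate([0, 59, 13]) cube([3557, 6, 144]);
translate([0, 0, 157]) cube([3557, 124, 13]);


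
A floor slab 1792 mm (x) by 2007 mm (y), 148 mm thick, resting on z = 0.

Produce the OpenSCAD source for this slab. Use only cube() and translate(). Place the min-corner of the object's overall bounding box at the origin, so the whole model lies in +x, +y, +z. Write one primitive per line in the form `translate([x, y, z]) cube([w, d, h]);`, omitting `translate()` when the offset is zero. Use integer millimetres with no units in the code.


cube([1792, 2007, 148]);


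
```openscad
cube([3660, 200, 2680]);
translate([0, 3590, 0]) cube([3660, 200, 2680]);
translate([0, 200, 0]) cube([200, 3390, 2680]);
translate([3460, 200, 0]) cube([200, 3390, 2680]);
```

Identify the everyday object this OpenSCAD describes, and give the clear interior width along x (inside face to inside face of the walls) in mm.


A house (or room) frame. The interior width is 3260 mm.

Four 2680 mm walls enclosing a rectangle with no floor or roof — a room or house frame. Outside width is 3660 mm and wall thickness is 200 mm, so the interior width is 3660 − 2 × 200 = 3260 mm.


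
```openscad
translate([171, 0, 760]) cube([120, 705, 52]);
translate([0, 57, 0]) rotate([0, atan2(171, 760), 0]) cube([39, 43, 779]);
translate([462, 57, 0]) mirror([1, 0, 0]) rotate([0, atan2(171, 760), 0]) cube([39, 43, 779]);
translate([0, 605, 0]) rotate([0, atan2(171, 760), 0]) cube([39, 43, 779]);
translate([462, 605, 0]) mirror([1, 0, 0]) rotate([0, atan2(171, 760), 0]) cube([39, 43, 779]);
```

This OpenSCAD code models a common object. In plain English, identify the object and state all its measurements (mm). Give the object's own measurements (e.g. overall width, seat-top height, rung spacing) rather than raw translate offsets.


A sawhorse. A 120×705×52 mm beam (x, y, z) sits on two A-frame leg pairs. Each pair is two raked legs of 39×43 mm section (43 mm along y) splaying symmetrically in x. Each leg rises 760 mm vertically over 171 mm of horizontal reach and is 779 mm long along its own axis. Every leg's outer bottom edge rests on the floor and its outer top edge meets a bottom edge of the beam — the left legs (tilting toward +x) meet the beam's −x bottom edge, the right legs (their mirror images, tilting toward −x) meet its +x bottom edge — so the leg tops tuck under the beam, the beam's underside is 760 mm above the floor, and the feet are 462 mm apart outside-to-outside with the beam centred between them. The two leg pairs are set in 57 mm from either end of the beam.


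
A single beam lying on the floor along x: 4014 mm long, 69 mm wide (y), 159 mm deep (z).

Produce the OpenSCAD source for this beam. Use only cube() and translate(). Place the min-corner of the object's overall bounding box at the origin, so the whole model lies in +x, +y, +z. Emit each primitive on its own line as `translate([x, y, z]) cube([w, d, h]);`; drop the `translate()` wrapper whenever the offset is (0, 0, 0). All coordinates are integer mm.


cube([4014, 69, 159]);


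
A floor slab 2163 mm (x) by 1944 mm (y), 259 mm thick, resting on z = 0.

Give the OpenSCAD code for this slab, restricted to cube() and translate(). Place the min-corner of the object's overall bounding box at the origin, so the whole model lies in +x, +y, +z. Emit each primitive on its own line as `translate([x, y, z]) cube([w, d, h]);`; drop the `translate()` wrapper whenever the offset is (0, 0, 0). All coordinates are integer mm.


cube([2163, 1944, 259]);


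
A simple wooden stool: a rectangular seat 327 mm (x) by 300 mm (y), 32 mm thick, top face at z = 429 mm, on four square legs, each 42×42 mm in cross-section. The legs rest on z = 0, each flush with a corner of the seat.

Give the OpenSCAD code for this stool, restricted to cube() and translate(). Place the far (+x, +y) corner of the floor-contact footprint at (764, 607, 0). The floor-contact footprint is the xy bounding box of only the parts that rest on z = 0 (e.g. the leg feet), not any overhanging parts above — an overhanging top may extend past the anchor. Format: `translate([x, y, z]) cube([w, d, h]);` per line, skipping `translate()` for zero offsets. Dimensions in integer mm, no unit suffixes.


// leg_h = 429 - 32 = 397
translate([437, 307, 397]) cube([327, 300, 32]);
translate([437, 307, 0]) cube([42, 42, 397]);
translate([722, 307, 0]) cube([42, 42, 397]);
translate([437, 565, 0]) cube([42, 42, 397]);
translate([722, 565, 0]) cube([42, 42, 397]);


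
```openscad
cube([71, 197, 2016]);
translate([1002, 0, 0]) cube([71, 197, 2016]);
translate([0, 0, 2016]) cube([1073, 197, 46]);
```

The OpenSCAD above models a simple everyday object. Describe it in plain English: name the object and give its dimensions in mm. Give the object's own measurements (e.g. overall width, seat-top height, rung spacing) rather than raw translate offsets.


A door frame. The clear opening is 931 mm wide and 2016 mm high. Two 71 mm wide jambs, 197 mm deep, stand either side of the opening from the floor to the top of the opening. A 46 mm thick head sits across the top of both jambs, spanning the full outside width of the frame.


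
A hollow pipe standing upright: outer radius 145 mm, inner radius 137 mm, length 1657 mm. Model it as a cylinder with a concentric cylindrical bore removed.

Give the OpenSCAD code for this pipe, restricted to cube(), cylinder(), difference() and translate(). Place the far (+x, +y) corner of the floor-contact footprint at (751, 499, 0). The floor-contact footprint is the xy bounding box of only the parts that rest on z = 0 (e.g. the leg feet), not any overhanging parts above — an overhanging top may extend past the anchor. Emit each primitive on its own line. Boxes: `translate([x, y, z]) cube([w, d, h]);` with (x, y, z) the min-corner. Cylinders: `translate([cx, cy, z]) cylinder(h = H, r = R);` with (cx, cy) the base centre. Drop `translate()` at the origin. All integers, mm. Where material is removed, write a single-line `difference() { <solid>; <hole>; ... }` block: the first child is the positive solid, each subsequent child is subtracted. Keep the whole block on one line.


difference() { translate([606, 354, 0]) cylinder(h = 1657, r = 145); translate([606, 354, 0]) cylinder(h = 1657, r = 137); }


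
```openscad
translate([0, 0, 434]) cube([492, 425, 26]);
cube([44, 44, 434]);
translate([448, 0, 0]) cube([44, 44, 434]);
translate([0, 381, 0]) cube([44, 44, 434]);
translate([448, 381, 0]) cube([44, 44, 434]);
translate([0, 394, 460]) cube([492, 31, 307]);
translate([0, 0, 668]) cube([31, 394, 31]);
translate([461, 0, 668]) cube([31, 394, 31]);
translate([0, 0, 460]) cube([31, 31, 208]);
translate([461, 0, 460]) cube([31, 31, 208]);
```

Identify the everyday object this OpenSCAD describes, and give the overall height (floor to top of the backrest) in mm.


A chair. The overall height is 767 mm.

A slab on four corner posts with a tall panel at the back — a chair. The seat slab sits at z = 434 with thickness 26, and the 307 mm backrest starts at the seat top, so the overall height is 434 + 26 + 307 = 767 mm.


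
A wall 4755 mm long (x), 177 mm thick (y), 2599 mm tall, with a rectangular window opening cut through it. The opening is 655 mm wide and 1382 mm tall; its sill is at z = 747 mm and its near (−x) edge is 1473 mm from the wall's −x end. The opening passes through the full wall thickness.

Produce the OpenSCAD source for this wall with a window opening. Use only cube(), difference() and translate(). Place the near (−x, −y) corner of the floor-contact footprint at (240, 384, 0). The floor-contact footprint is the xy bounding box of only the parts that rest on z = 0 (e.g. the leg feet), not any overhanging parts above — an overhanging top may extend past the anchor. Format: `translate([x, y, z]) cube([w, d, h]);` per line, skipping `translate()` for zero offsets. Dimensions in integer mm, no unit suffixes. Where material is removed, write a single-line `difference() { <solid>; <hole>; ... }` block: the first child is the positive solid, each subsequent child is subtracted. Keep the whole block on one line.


difference() { translate([240, 384, 0]) cube([4755, 177, 2599]); translate([1713, 384, 747]) cube([655, 177, 1382]); }


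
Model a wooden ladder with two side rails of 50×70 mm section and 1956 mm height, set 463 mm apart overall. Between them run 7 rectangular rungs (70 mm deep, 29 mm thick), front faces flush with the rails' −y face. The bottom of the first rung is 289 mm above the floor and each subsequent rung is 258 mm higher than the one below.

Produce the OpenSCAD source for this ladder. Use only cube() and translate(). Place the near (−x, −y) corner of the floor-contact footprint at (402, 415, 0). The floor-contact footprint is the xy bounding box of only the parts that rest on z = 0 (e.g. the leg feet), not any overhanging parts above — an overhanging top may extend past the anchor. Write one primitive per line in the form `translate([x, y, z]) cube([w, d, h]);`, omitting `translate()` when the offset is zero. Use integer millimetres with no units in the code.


translate([402, 415, 0]) cube([50, 70, 1956]);
translate([815, 415, 0]) cube([50, 70, 1956]);
translate([452, 415, 289]) cube([363, 70, 29]);
translate([452, 415, 547]) cube([363, 70, 29]);
translate([452, 415, 805]) cube([363, 70, 29]);
translate([452, 415, 1063]) cube([363, 70, 29]);
translate([452, 415, 1321]) cube([363, 70, 29]);
translate([452, 415, 1579]) cube([363, 70, 29]);
translate([452, 415, 1837]) cube([363, 70, 29]);


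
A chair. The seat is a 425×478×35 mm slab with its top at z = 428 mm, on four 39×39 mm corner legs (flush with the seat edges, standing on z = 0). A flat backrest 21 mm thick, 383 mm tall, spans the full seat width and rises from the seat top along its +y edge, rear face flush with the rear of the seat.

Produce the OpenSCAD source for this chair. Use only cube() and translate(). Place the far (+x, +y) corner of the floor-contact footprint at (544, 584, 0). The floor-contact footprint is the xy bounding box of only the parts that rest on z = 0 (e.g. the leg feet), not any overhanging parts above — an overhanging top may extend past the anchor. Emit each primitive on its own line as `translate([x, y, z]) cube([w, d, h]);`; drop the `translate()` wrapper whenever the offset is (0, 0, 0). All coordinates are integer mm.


// leg_h = 428 - 35 = 393
translate([119, 106, 393]) cube([425, 478, 35]);
translate([119, 106, 0]) cube([39, 39, 393]);
translate([505, 106, 0]) cube([39, 39, 393]);
translate([119, 545, 0]) cube([39, 39, 393]);
translate([505, 545, 0]) cube([39, 39, 393]);
translate([119, 563, 428]) cube([425, 21, 383]);


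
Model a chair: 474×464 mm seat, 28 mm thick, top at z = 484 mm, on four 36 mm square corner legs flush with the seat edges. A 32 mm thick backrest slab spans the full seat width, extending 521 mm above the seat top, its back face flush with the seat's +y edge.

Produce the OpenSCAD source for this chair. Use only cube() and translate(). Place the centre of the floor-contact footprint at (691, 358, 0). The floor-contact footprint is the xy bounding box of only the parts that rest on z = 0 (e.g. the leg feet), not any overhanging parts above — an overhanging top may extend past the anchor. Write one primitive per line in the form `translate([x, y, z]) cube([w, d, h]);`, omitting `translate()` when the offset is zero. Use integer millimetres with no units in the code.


translate([454, 126, 456]) cube([474, 464, 28]);
translate([454, 126, 0]) cube([36, 36, 456]);
translate([892, 126, 0]) cube([36, 36, 456]);
translate([454, 554, 0]) cube([36, 36, 456]);
translate([892, 554, 0]) cube([36, 36, 456]);
translate([454, 558, 484]) cube([474, 32, 521]);
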